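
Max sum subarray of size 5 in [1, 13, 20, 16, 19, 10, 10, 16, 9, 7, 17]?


[0:5]: 69
[1:6]: 78
[2:7]: 75
[3:8]: 71
[4:9]: 64
[5:10]: 52
[6:11]: 59

Max: 78 at [1:6]


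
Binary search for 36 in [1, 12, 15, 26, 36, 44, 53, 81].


Step 1: lo=0, hi=7, mid=3, val=26
Step 2: lo=4, hi=7, mid=5, val=44
Step 3: lo=4, hi=4, mid=4, val=36

Found at index 4


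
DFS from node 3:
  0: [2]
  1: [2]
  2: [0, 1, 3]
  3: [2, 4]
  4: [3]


Visit 3, push [4, 2]
Visit 2, push [1, 0]
Visit 0, push []
Visit 1, push []
Visit 4, push []

DFS order: [3, 2, 0, 1, 4]


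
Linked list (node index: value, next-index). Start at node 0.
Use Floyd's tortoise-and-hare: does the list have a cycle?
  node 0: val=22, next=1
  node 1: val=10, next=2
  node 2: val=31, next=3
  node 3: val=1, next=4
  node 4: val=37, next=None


Floyd's tortoise (slow, +1) and hare (fast, +2):
  init: slow=0, fast=0
  step 1: slow=1, fast=2
  step 2: slow=2, fast=4
  step 3: fast -> None, no cycle

Cycle: no


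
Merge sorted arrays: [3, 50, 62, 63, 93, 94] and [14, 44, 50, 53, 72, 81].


Take 3 from A
Take 14 from B
Take 44 from B
Take 50 from A
Take 50 from B
Take 53 from B
Take 62 from A
Take 63 from A
Take 72 from B
Take 81 from B

Merged: [3, 14, 44, 50, 50, 53, 62, 63, 72, 81, 93, 94]


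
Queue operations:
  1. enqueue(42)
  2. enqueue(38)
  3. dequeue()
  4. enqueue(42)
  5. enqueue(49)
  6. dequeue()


enqueue(42) -> [42]
enqueue(38) -> [42, 38]
dequeue()->42, [38]
enqueue(42) -> [38, 42]
enqueue(49) -> [38, 42, 49]
dequeue()->38, [42, 49]

Final queue: [42, 49]


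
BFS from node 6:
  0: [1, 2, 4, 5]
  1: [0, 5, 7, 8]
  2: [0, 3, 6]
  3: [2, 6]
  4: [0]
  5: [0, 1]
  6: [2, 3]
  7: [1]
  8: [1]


Visit 6, enqueue [2, 3]
Visit 2, enqueue [0]
Visit 3, enqueue []
Visit 0, enqueue [1, 4, 5]
Visit 1, enqueue [7, 8]
Visit 4, enqueue []
Visit 5, enqueue []
Visit 7, enqueue []
Visit 8, enqueue []

BFS order: [6, 2, 3, 0, 1, 4, 5, 7, 8]


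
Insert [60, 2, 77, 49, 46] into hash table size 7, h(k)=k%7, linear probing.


Insert 60: h=4 -> slot 4
Insert 2: h=2 -> slot 2
Insert 77: h=0 -> slot 0
Insert 49: h=0, 1 probes -> slot 1
Insert 46: h=4, 1 probes -> slot 5

Table: [77, 49, 2, None, 60, 46, None]


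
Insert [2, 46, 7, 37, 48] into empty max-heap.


Insert 2: [2]
Insert 46: [46, 2]
Insert 7: [46, 2, 7]
Insert 37: [46, 37, 7, 2]
Insert 48: [48, 46, 7, 2, 37]

Final heap: [48, 46, 7, 2, 37]


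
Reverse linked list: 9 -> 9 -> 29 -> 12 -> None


Step 1: curr=9, set curr.next=prev(None) | reversed so far: 9
Step 2: curr=9, set curr.next=prev(9) | reversed so far: 9 -> 9
Step 3: curr=29, set curr.next=prev(9) | reversed so far: 29 -> 9 -> 9
Step 4: curr=12, set curr.next=prev(29) | reversed so far: 12 -> 29 -> 9 -> 9

12 -> 29 -> 9 -> 9 -> None


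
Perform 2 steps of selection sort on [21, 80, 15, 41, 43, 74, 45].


Initial: [21, 80, 15, 41, 43, 74, 45]
Step 1: min=15 at 2
  Swap: [15, 80, 21, 41, 43, 74, 45]
Step 2: min=21 at 2
  Swap: [15, 21, 80, 41, 43, 74, 45]

After 2 steps: [15, 21, 80, 41, 43, 74, 45]


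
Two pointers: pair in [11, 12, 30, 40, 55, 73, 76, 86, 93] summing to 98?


lo=0(11)+hi=8(93)=104
lo=0(11)+hi=7(86)=97
lo=1(12)+hi=7(86)=98

Yes: 12+86=98


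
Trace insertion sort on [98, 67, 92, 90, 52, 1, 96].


Initial: [98, 67, 92, 90, 52, 1, 96]
Insert 67: [67, 98, 92, 90, 52, 1, 96]
Insert 92: [67, 92, 98, 90, 52, 1, 96]
Insert 90: [67, 90, 92, 98, 52, 1, 96]
Insert 52: [52, 67, 90, 92, 98, 1, 96]
Insert 1: [1, 52, 67, 90, 92, 98, 96]
Insert 96: [1, 52, 67, 90, 92, 96, 98]

Sorted: [1, 52, 67, 90, 92, 96, 98]


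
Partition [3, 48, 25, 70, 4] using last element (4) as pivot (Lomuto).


Pivot: 4
  3 <= 4: advance i (no swap)
Place pivot at 1: [3, 4, 25, 70, 48]

Partitioned: [3, 4, 25, 70, 48]


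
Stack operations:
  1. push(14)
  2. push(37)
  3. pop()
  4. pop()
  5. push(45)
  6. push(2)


push(14) -> [14]
push(37) -> [14, 37]
pop()->37, [14]
pop()->14, []
push(45) -> [45]
push(2) -> [45, 2]

Final stack: [45, 2]


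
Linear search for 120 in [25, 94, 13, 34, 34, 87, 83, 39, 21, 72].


i=0: 25!=120
i=1: 94!=120
i=2: 13!=120
i=3: 34!=120
i=4: 34!=120
i=5: 87!=120
i=6: 83!=120
i=7: 39!=120
i=8: 21!=120
i=9: 72!=120

Not found, 10 comps


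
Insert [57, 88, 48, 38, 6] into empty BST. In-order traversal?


Insert 57: root
Insert 88: R from 57
Insert 48: L from 57
Insert 38: L from 57 -> L from 48
Insert 6: L from 57 -> L from 48 -> L from 38

In-order: [6, 38, 48, 57, 88]


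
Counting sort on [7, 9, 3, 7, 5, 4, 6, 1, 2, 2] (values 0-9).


Input: [7, 9, 3, 7, 5, 4, 6, 1, 2, 2]
Counts: [0, 1, 2, 1, 1, 1, 1, 2, 0, 1]

Sorted: [1, 2, 2, 3, 4, 5, 6, 7, 7, 9]


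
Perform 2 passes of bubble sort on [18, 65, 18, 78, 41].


Initial: [18, 65, 18, 78, 41]
Pass 1: [18, 18, 65, 41, 78] (2 swaps)
Pass 2: [18, 18, 41, 65, 78] (1 swaps)

After 2 passes: [18, 18, 41, 65, 78]


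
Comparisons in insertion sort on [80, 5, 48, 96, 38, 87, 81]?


Algorithm: insertion sort
Input: [80, 5, 48, 96, 38, 87, 81]
Sorted: [5, 38, 48, 80, 81, 87, 96]

13


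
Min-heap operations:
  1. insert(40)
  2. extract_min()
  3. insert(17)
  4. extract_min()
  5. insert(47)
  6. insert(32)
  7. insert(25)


insert(40) -> [40]
extract_min()->40, []
insert(17) -> [17]
extract_min()->17, []
insert(47) -> [47]
insert(32) -> [32, 47]
insert(25) -> [25, 47, 32]

Final heap: [25, 47, 32]


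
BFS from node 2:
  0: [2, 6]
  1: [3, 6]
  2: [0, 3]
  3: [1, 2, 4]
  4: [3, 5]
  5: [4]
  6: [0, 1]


Visit 2, enqueue [0, 3]
Visit 0, enqueue [6]
Visit 3, enqueue [1, 4]
Visit 6, enqueue []
Visit 1, enqueue []
Visit 4, enqueue [5]
Visit 5, enqueue []

BFS order: [2, 0, 3, 6, 1, 4, 5]


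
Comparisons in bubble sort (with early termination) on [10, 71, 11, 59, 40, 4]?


Algorithm: bubble sort (with early termination)
Input: [10, 71, 11, 59, 40, 4]
Sorted: [4, 10, 11, 40, 59, 71]

15


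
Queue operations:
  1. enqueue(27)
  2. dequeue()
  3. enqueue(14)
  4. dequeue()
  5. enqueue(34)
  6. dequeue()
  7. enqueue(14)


enqueue(27) -> [27]
dequeue()->27, []
enqueue(14) -> [14]
dequeue()->14, []
enqueue(34) -> [34]
dequeue()->34, []
enqueue(14) -> [14]

Final queue: [14]


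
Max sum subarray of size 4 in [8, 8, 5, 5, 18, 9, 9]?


[0:4]: 26
[1:5]: 36
[2:6]: 37
[3:7]: 41

Max: 41 at [3:7]


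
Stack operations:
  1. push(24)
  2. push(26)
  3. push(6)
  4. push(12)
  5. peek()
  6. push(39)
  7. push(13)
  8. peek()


push(24) -> [24]
push(26) -> [24, 26]
push(6) -> [24, 26, 6]
push(12) -> [24, 26, 6, 12]
peek()->12
push(39) -> [24, 26, 6, 12, 39]
push(13) -> [24, 26, 6, 12, 39, 13]
peek()->13

Final stack: [24, 26, 6, 12, 39, 13]


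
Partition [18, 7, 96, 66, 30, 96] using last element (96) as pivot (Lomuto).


Pivot: 96
  18 <= 96: advance i (no swap)
  7 <= 96: advance i (no swap)
  96 <= 96: advance i (no swap)
  66 <= 96: advance i (no swap)
  30 <= 96: advance i (no swap)
Place pivot at 5: [18, 7, 96, 66, 30, 96]

Partitioned: [18, 7, 96, 66, 30, 96]


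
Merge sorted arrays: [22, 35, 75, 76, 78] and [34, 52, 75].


Take 22 from A
Take 34 from B
Take 35 from A
Take 52 from B
Take 75 from A
Take 75 from B

Merged: [22, 34, 35, 52, 75, 75, 76, 78]


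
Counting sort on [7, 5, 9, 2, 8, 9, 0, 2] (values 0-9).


Input: [7, 5, 9, 2, 8, 9, 0, 2]
Counts: [1, 0, 2, 0, 0, 1, 0, 1, 1, 2]

Sorted: [0, 2, 2, 5, 7, 8, 9, 9]


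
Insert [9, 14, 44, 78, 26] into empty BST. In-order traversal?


Insert 9: root
Insert 14: R from 9
Insert 44: R from 9 -> R from 14
Insert 78: R from 9 -> R from 14 -> R from 44
Insert 26: R from 9 -> R from 14 -> L from 44

In-order: [9, 14, 26, 44, 78]


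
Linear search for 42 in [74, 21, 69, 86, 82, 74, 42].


i=0: 74!=42
i=1: 21!=42
i=2: 69!=42
i=3: 86!=42
i=4: 82!=42
i=5: 74!=42
i=6: 42==42 found!

Found at 6, 7 comps


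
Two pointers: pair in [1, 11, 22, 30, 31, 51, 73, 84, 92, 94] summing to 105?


lo=0(1)+hi=9(94)=95
lo=1(11)+hi=9(94)=105

Yes: 11+94=105


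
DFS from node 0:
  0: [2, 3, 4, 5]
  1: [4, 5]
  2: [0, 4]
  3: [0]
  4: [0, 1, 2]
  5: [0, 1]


Visit 0, push [5, 4, 3, 2]
Visit 2, push [4]
Visit 4, push [1]
Visit 1, push [5]
Visit 5, push []
Visit 3, push []

DFS order: [0, 2, 4, 1, 5, 3]


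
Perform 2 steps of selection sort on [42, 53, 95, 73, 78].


Initial: [42, 53, 95, 73, 78]
Step 1: min=42 at 0
  Swap: [42, 53, 95, 73, 78]
Step 2: min=53 at 1
  Swap: [42, 53, 95, 73, 78]

After 2 steps: [42, 53, 95, 73, 78]


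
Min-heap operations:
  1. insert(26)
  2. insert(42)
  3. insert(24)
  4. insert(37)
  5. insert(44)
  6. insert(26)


insert(26) -> [26]
insert(42) -> [26, 42]
insert(24) -> [24, 42, 26]
insert(37) -> [24, 37, 26, 42]
insert(44) -> [24, 37, 26, 42, 44]
insert(26) -> [24, 37, 26, 42, 44, 26]

Final heap: [24, 37, 26, 42, 44, 26]


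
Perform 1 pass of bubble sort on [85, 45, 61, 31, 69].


Initial: [85, 45, 61, 31, 69]
Pass 1: [45, 61, 31, 69, 85] (4 swaps)

After 1 pass: [45, 61, 31, 69, 85]


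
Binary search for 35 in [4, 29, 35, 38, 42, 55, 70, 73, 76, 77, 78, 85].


Step 1: lo=0, hi=11, mid=5, val=55
Step 2: lo=0, hi=4, mid=2, val=35

Found at index 2


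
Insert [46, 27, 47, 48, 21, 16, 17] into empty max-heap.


Insert 46: [46]
Insert 27: [46, 27]
Insert 47: [47, 27, 46]
Insert 48: [48, 47, 46, 27]
Insert 21: [48, 47, 46, 27, 21]
Insert 16: [48, 47, 46, 27, 21, 16]
Insert 17: [48, 47, 46, 27, 21, 16, 17]

Final heap: [48, 47, 46, 27, 21, 16, 17]


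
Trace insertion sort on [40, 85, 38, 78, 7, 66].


Initial: [40, 85, 38, 78, 7, 66]
Insert 85: [40, 85, 38, 78, 7, 66]
Insert 38: [38, 40, 85, 78, 7, 66]
Insert 78: [38, 40, 78, 85, 7, 66]
Insert 7: [7, 38, 40, 78, 85, 66]
Insert 66: [7, 38, 40, 66, 78, 85]

Sorted: [7, 38, 40, 66, 78, 85]


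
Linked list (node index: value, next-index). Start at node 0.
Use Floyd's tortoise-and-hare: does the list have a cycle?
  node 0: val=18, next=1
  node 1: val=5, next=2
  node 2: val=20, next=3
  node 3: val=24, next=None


Floyd's tortoise (slow, +1) and hare (fast, +2):
  init: slow=0, fast=0
  step 1: slow=1, fast=2
  step 2: fast 2->3->None, no cycle

Cycle: no


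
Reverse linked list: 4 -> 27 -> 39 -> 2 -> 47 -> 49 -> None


Step 1: curr=4, set curr.next=prev(None) | reversed so far: 4
Step 2: curr=27, set curr.next=prev(4) | reversed so far: 27 -> 4
Step 3: curr=39, set curr.next=prev(27) | reversed so far: 39 -> 27 -> 4
Step 4: curr=2, set curr.next=prev(39) | reversed so far: 2 -> 39 -> 27 -> 4
Step 5: curr=47, set curr.next=prev(2) | reversed so far: 47 -> 2 -> 39 -> 27 -> 4
Step 6: curr=49, set curr.next=prev(47) | reversed so far: 49 -> 47 -> 2 -> 39 -> 27 -> 4

49 -> 47 -> 2 -> 39 -> 27 -> 4 -> None


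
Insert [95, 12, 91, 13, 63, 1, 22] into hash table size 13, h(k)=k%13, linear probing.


Insert 95: h=4 -> slot 4
Insert 12: h=12 -> slot 12
Insert 91: h=0 -> slot 0
Insert 13: h=0, 1 probes -> slot 1
Insert 63: h=11 -> slot 11
Insert 1: h=1, 1 probes -> slot 2
Insert 22: h=9 -> slot 9

Table: [91, 13, 1, None, 95, None, None, None, None, 22, None, 63, 12]


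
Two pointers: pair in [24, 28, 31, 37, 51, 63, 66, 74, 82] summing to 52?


lo=0(24)+hi=8(82)=106
lo=0(24)+hi=7(74)=98
lo=0(24)+hi=6(66)=90
lo=0(24)+hi=5(63)=87
lo=0(24)+hi=4(51)=75
lo=0(24)+hi=3(37)=61
lo=0(24)+hi=2(31)=55
lo=0(24)+hi=1(28)=52

Yes: 24+28=52


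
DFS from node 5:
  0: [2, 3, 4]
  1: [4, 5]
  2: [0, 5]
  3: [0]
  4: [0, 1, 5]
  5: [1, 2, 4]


Visit 5, push [4, 2, 1]
Visit 1, push [4]
Visit 4, push [0]
Visit 0, push [3, 2]
Visit 2, push []
Visit 3, push []

DFS order: [5, 1, 4, 0, 2, 3]


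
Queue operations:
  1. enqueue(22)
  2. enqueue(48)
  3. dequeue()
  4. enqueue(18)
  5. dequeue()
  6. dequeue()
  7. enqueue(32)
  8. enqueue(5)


enqueue(22) -> [22]
enqueue(48) -> [22, 48]
dequeue()->22, [48]
enqueue(18) -> [48, 18]
dequeue()->48, [18]
dequeue()->18, []
enqueue(32) -> [32]
enqueue(5) -> [32, 5]

Final queue: [32, 5]


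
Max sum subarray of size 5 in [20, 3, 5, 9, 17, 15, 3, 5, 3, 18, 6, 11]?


[0:5]: 54
[1:6]: 49
[2:7]: 49
[3:8]: 49
[4:9]: 43
[5:10]: 44
[6:11]: 35
[7:12]: 43

Max: 54 at [0:5]


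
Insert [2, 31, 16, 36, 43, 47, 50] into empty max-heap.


Insert 2: [2]
Insert 31: [31, 2]
Insert 16: [31, 2, 16]
Insert 36: [36, 31, 16, 2]
Insert 43: [43, 36, 16, 2, 31]
Insert 47: [47, 36, 43, 2, 31, 16]
Insert 50: [50, 36, 47, 2, 31, 16, 43]

Final heap: [50, 36, 47, 2, 31, 16, 43]


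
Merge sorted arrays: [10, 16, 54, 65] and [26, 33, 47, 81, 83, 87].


Take 10 from A
Take 16 from A
Take 26 from B
Take 33 from B
Take 47 from B
Take 54 from A
Take 65 from A

Merged: [10, 16, 26, 33, 47, 54, 65, 81, 83, 87]


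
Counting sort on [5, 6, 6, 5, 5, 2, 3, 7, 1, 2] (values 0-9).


Input: [5, 6, 6, 5, 5, 2, 3, 7, 1, 2]
Counts: [0, 1, 2, 1, 0, 3, 2, 1, 0, 0]

Sorted: [1, 2, 2, 3, 5, 5, 5, 6, 6, 7]


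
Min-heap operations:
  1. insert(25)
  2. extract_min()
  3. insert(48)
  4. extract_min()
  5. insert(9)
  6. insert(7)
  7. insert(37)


insert(25) -> [25]
extract_min()->25, []
insert(48) -> [48]
extract_min()->48, []
insert(9) -> [9]
insert(7) -> [7, 9]
insert(37) -> [7, 9, 37]

Final heap: [7, 9, 37]


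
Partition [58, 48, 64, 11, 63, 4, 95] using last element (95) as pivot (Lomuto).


Pivot: 95
  58 <= 95: advance i (no swap)
  48 <= 95: advance i (no swap)
  64 <= 95: advance i (no swap)
  11 <= 95: advance i (no swap)
  63 <= 95: advance i (no swap)
  4 <= 95: advance i (no swap)
Place pivot at 6: [58, 48, 64, 11, 63, 4, 95]

Partitioned: [58, 48, 64, 11, 63, 4, 95]


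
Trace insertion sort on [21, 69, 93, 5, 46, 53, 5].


Initial: [21, 69, 93, 5, 46, 53, 5]
Insert 69: [21, 69, 93, 5, 46, 53, 5]
Insert 93: [21, 69, 93, 5, 46, 53, 5]
Insert 5: [5, 21, 69, 93, 46, 53, 5]
Insert 46: [5, 21, 46, 69, 93, 53, 5]
Insert 53: [5, 21, 46, 53, 69, 93, 5]
Insert 5: [5, 5, 21, 46, 53, 69, 93]

Sorted: [5, 5, 21, 46, 53, 69, 93]


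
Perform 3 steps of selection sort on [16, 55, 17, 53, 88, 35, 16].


Initial: [16, 55, 17, 53, 88, 35, 16]
Step 1: min=16 at 0
  Swap: [16, 55, 17, 53, 88, 35, 16]
Step 2: min=16 at 6
  Swap: [16, 16, 17, 53, 88, 35, 55]
Step 3: min=17 at 2
  Swap: [16, 16, 17, 53, 88, 35, 55]

After 3 steps: [16, 16, 17, 53, 88, 35, 55]


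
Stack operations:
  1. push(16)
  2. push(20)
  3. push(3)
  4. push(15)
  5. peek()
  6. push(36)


push(16) -> [16]
push(20) -> [16, 20]
push(3) -> [16, 20, 3]
push(15) -> [16, 20, 3, 15]
peek()->15
push(36) -> [16, 20, 3, 15, 36]

Final stack: [16, 20, 3, 15, 36]


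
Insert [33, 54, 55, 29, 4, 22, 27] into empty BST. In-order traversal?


Insert 33: root
Insert 54: R from 33
Insert 55: R from 33 -> R from 54
Insert 29: L from 33
Insert 4: L from 33 -> L from 29
Insert 22: L from 33 -> L from 29 -> R from 4
Insert 27: L from 33 -> L from 29 -> R from 4 -> R from 22

In-order: [4, 22, 27, 29, 33, 54, 55]


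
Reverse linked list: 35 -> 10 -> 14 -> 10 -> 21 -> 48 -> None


Step 1: curr=35, set curr.next=prev(None) | reversed so far: 35
Step 2: curr=10, set curr.next=prev(35) | reversed so far: 10 -> 35
Step 3: curr=14, set curr.next=prev(10) | reversed so far: 14 -> 10 -> 35
Step 4: curr=10, set curr.next=prev(14) | reversed so far: 10 -> 14 -> 10 -> 35
Step 5: curr=21, set curr.next=prev(10) | reversed so far: 21 -> 10 -> 14 -> 10 -> 35
Step 6: curr=48, set curr.next=prev(21) | reversed so far: 48 -> 21 -> 10 -> 14 -> 10 -> 35

48 -> 21 -> 10 -> 14 -> 10 -> 35 -> None


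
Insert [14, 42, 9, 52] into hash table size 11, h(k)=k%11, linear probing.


Insert 14: h=3 -> slot 3
Insert 42: h=9 -> slot 9
Insert 9: h=9, 1 probes -> slot 10
Insert 52: h=8 -> slot 8

Table: [None, None, None, 14, None, None, None, None, 52, 42, 9]


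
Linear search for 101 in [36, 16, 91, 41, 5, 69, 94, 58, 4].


i=0: 36!=101
i=1: 16!=101
i=2: 91!=101
i=3: 41!=101
i=4: 5!=101
i=5: 69!=101
i=6: 94!=101
i=7: 58!=101
i=8: 4!=101

Not found, 9 comps


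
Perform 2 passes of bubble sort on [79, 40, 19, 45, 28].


Initial: [79, 40, 19, 45, 28]
Pass 1: [40, 19, 45, 28, 79] (4 swaps)
Pass 2: [19, 40, 28, 45, 79] (2 swaps)

After 2 passes: [19, 40, 28, 45, 79]


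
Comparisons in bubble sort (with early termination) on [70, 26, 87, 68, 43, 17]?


Algorithm: bubble sort (with early termination)
Input: [70, 26, 87, 68, 43, 17]
Sorted: [17, 26, 43, 68, 70, 87]

15


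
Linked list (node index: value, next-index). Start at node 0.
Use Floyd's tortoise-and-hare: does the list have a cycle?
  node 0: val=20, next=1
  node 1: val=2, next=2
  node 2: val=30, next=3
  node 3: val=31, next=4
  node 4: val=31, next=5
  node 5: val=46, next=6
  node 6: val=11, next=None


Floyd's tortoise (slow, +1) and hare (fast, +2):
  init: slow=0, fast=0
  step 1: slow=1, fast=2
  step 2: slow=2, fast=4
  step 3: slow=3, fast=6
  step 4: fast -> None, no cycle

Cycle: no


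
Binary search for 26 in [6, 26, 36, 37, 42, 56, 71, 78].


Step 1: lo=0, hi=7, mid=3, val=37
Step 2: lo=0, hi=2, mid=1, val=26

Found at index 1


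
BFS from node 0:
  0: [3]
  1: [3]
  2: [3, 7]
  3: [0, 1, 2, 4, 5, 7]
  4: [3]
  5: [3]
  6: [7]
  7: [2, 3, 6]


Visit 0, enqueue [3]
Visit 3, enqueue [1, 2, 4, 5, 7]
Visit 1, enqueue []
Visit 2, enqueue []
Visit 4, enqueue []
Visit 5, enqueue []
Visit 7, enqueue [6]
Visit 6, enqueue []

BFS order: [0, 3, 1, 2, 4, 5, 7, 6]


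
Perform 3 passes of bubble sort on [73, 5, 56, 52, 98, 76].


Initial: [73, 5, 56, 52, 98, 76]
Pass 1: [5, 56, 52, 73, 76, 98] (4 swaps)
Pass 2: [5, 52, 56, 73, 76, 98] (1 swaps)
Pass 3: [5, 52, 56, 73, 76, 98] (0 swaps)

After 3 passes: [5, 52, 56, 73, 76, 98]


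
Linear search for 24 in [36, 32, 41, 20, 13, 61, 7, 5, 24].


i=0: 36!=24
i=1: 32!=24
i=2: 41!=24
i=3: 20!=24
i=4: 13!=24
i=5: 61!=24
i=6: 7!=24
i=7: 5!=24
i=8: 24==24 found!

Found at 8, 9 comps


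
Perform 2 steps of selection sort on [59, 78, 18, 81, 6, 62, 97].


Initial: [59, 78, 18, 81, 6, 62, 97]
Step 1: min=6 at 4
  Swap: [6, 78, 18, 81, 59, 62, 97]
Step 2: min=18 at 2
  Swap: [6, 18, 78, 81, 59, 62, 97]

After 2 steps: [6, 18, 78, 81, 59, 62, 97]


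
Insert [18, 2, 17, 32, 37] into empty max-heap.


Insert 18: [18]
Insert 2: [18, 2]
Insert 17: [18, 2, 17]
Insert 32: [32, 18, 17, 2]
Insert 37: [37, 32, 17, 2, 18]

Final heap: [37, 32, 17, 2, 18]


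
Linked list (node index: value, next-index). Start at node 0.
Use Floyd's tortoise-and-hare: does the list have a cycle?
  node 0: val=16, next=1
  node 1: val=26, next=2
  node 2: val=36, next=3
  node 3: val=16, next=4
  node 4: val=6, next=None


Floyd's tortoise (slow, +1) and hare (fast, +2):
  init: slow=0, fast=0
  step 1: slow=1, fast=2
  step 2: slow=2, fast=4
  step 3: fast -> None, no cycle

Cycle: no


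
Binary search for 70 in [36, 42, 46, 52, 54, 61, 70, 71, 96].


Step 1: lo=0, hi=8, mid=4, val=54
Step 2: lo=5, hi=8, mid=6, val=70

Found at index 6


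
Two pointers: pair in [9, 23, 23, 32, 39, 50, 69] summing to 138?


lo=0(9)+hi=6(69)=78
lo=1(23)+hi=6(69)=92
lo=2(23)+hi=6(69)=92
lo=3(32)+hi=6(69)=101
lo=4(39)+hi=6(69)=108
lo=5(50)+hi=6(69)=119

No pair found


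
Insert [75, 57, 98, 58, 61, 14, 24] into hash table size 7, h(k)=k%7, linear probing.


Insert 75: h=5 -> slot 5
Insert 57: h=1 -> slot 1
Insert 98: h=0 -> slot 0
Insert 58: h=2 -> slot 2
Insert 61: h=5, 1 probes -> slot 6
Insert 14: h=0, 3 probes -> slot 3
Insert 24: h=3, 1 probes -> slot 4

Table: [98, 57, 58, 14, 24, 75, 61]


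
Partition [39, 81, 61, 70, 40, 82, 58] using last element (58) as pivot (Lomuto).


Pivot: 58
  39 <= 58: advance i (no swap)
  40 <= 58: swap -> [39, 40, 61, 70, 81, 82, 58]
Place pivot at 2: [39, 40, 58, 70, 81, 82, 61]

Partitioned: [39, 40, 58, 70, 81, 82, 61]


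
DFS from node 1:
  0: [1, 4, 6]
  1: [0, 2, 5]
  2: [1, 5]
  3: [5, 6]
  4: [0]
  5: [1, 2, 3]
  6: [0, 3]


Visit 1, push [5, 2, 0]
Visit 0, push [6, 4]
Visit 4, push []
Visit 6, push [3]
Visit 3, push [5]
Visit 5, push [2]
Visit 2, push []

DFS order: [1, 0, 4, 6, 3, 5, 2]


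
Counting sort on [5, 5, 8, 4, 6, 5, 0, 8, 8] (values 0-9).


Input: [5, 5, 8, 4, 6, 5, 0, 8, 8]
Counts: [1, 0, 0, 0, 1, 3, 1, 0, 3, 0]

Sorted: [0, 4, 5, 5, 5, 6, 8, 8, 8]


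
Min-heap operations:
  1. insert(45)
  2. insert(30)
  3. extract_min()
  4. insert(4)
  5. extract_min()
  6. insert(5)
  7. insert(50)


insert(45) -> [45]
insert(30) -> [30, 45]
extract_min()->30, [45]
insert(4) -> [4, 45]
extract_min()->4, [45]
insert(5) -> [5, 45]
insert(50) -> [5, 45, 50]

Final heap: [5, 45, 50]


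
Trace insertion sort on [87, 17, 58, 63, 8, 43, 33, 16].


Initial: [87, 17, 58, 63, 8, 43, 33, 16]
Insert 17: [17, 87, 58, 63, 8, 43, 33, 16]
Insert 58: [17, 58, 87, 63, 8, 43, 33, 16]
Insert 63: [17, 58, 63, 87, 8, 43, 33, 16]
Insert 8: [8, 17, 58, 63, 87, 43, 33, 16]
Insert 43: [8, 17, 43, 58, 63, 87, 33, 16]
Insert 33: [8, 17, 33, 43, 58, 63, 87, 16]
Insert 16: [8, 16, 17, 33, 43, 58, 63, 87]

Sorted: [8, 16, 17, 33, 43, 58, 63, 87]


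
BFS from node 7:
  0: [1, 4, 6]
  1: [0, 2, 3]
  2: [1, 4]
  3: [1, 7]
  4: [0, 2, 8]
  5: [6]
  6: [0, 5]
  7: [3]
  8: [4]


Visit 7, enqueue [3]
Visit 3, enqueue [1]
Visit 1, enqueue [0, 2]
Visit 0, enqueue [4, 6]
Visit 2, enqueue []
Visit 4, enqueue [8]
Visit 6, enqueue [5]
Visit 8, enqueue []
Visit 5, enqueue []

BFS order: [7, 3, 1, 0, 2, 4, 6, 8, 5]


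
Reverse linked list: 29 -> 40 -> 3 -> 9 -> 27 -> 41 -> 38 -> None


Step 1: curr=29, set curr.next=prev(None) | reversed so far: 29
Step 2: curr=40, set curr.next=prev(29) | reversed so far: 40 -> 29
Step 3: curr=3, set curr.next=prev(40) | reversed so far: 3 -> 40 -> 29
Step 4: curr=9, set curr.next=prev(3) | reversed so far: 9 -> 3 -> 40 -> 29
Step 5: curr=27, set curr.next=prev(9) | reversed so far: 27 -> 9 -> 3 -> 40 -> 29
Step 6: curr=41, set curr.next=prev(27) | reversed so far: 41 -> 27 -> 9 -> 3 -> 40 -> 29
Step 7: curr=38, set curr.next=prev(41) | reversed so far: 38 -> 41 -> 27 -> 9 -> 3 -> 40 -> 29

38 -> 41 -> 27 -> 9 -> 3 -> 40 -> 29 -> None


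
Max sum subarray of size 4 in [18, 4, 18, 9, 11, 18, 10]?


[0:4]: 49
[1:5]: 42
[2:6]: 56
[3:7]: 48

Max: 56 at [2:6]


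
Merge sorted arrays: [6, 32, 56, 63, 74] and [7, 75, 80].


Take 6 from A
Take 7 from B
Take 32 from A
Take 56 from A
Take 63 from A
Take 74 from A

Merged: [6, 7, 32, 56, 63, 74, 75, 80]


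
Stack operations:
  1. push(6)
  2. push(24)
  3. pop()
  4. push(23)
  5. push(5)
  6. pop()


push(6) -> [6]
push(24) -> [6, 24]
pop()->24, [6]
push(23) -> [6, 23]
push(5) -> [6, 23, 5]
pop()->5, [6, 23]

Final stack: [6, 23]


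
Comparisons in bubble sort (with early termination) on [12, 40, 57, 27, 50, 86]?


Algorithm: bubble sort (with early termination)
Input: [12, 40, 57, 27, 50, 86]
Sorted: [12, 27, 40, 50, 57, 86]

12


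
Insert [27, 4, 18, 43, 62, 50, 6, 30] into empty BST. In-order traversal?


Insert 27: root
Insert 4: L from 27
Insert 18: L from 27 -> R from 4
Insert 43: R from 27
Insert 62: R from 27 -> R from 43
Insert 50: R from 27 -> R from 43 -> L from 62
Insert 6: L from 27 -> R from 4 -> L from 18
Insert 30: R from 27 -> L from 43

In-order: [4, 6, 18, 27, 30, 43, 50, 62]


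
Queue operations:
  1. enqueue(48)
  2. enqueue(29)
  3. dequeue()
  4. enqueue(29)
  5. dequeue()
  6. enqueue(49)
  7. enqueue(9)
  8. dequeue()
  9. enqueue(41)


enqueue(48) -> [48]
enqueue(29) -> [48, 29]
dequeue()->48, [29]
enqueue(29) -> [29, 29]
dequeue()->29, [29]
enqueue(49) -> [29, 49]
enqueue(9) -> [29, 49, 9]
dequeue()->29, [49, 9]
enqueue(41) -> [49, 9, 41]

Final queue: [49, 9, 41]


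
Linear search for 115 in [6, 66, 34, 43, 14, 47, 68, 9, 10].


i=0: 6!=115
i=1: 66!=115
i=2: 34!=115
i=3: 43!=115
i=4: 14!=115
i=5: 47!=115
i=6: 68!=115
i=7: 9!=115
i=8: 10!=115

Not found, 9 comps


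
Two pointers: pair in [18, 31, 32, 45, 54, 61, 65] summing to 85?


lo=0(18)+hi=6(65)=83
lo=1(31)+hi=6(65)=96
lo=1(31)+hi=5(61)=92
lo=1(31)+hi=4(54)=85

Yes: 31+54=85


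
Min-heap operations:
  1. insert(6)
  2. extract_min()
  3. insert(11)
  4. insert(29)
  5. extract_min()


insert(6) -> [6]
extract_min()->6, []
insert(11) -> [11]
insert(29) -> [11, 29]
extract_min()->11, [29]

Final heap: [29]


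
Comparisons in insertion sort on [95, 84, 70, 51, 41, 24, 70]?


Algorithm: insertion sort
Input: [95, 84, 70, 51, 41, 24, 70]
Sorted: [24, 41, 51, 70, 70, 84, 95]

18


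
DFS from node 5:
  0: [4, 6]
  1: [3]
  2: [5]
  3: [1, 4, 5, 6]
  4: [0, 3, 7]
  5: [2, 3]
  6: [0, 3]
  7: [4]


Visit 5, push [3, 2]
Visit 2, push []
Visit 3, push [6, 4, 1]
Visit 1, push []
Visit 4, push [7, 0]
Visit 0, push [6]
Visit 6, push []
Visit 7, push []

DFS order: [5, 2, 3, 1, 4, 0, 6, 7]


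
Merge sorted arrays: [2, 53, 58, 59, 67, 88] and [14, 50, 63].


Take 2 from A
Take 14 from B
Take 50 from B
Take 53 from A
Take 58 from A
Take 59 from A
Take 63 from B

Merged: [2, 14, 50, 53, 58, 59, 63, 67, 88]


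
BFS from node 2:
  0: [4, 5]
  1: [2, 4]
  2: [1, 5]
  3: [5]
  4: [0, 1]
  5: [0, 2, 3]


Visit 2, enqueue [1, 5]
Visit 1, enqueue [4]
Visit 5, enqueue [0, 3]
Visit 4, enqueue []
Visit 0, enqueue []
Visit 3, enqueue []

BFS order: [2, 1, 5, 4, 0, 3]


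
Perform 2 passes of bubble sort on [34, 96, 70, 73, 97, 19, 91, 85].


Initial: [34, 96, 70, 73, 97, 19, 91, 85]
Pass 1: [34, 70, 73, 96, 19, 91, 85, 97] (5 swaps)
Pass 2: [34, 70, 73, 19, 91, 85, 96, 97] (3 swaps)

After 2 passes: [34, 70, 73, 19, 91, 85, 96, 97]


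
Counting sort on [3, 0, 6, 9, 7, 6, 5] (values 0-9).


Input: [3, 0, 6, 9, 7, 6, 5]
Counts: [1, 0, 0, 1, 0, 1, 2, 1, 0, 1]

Sorted: [0, 3, 5, 6, 6, 7, 9]


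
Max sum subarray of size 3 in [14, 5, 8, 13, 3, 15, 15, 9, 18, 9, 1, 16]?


[0:3]: 27
[1:4]: 26
[2:5]: 24
[3:6]: 31
[4:7]: 33
[5:8]: 39
[6:9]: 42
[7:10]: 36
[8:11]: 28
[9:12]: 26

Max: 42 at [6:9]


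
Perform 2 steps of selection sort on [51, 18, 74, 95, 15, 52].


Initial: [51, 18, 74, 95, 15, 52]
Step 1: min=15 at 4
  Swap: [15, 18, 74, 95, 51, 52]
Step 2: min=18 at 1
  Swap: [15, 18, 74, 95, 51, 52]

After 2 steps: [15, 18, 74, 95, 51, 52]


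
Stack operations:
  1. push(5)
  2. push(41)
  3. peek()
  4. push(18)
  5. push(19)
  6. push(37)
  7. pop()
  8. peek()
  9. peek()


push(5) -> [5]
push(41) -> [5, 41]
peek()->41
push(18) -> [5, 41, 18]
push(19) -> [5, 41, 18, 19]
push(37) -> [5, 41, 18, 19, 37]
pop()->37, [5, 41, 18, 19]
peek()->19
peek()->19

Final stack: [5, 41, 18, 19]


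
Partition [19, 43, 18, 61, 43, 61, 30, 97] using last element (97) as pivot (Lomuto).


Pivot: 97
  19 <= 97: advance i (no swap)
  43 <= 97: advance i (no swap)
  18 <= 97: advance i (no swap)
  61 <= 97: advance i (no swap)
  43 <= 97: advance i (no swap)
  61 <= 97: advance i (no swap)
  30 <= 97: advance i (no swap)
Place pivot at 7: [19, 43, 18, 61, 43, 61, 30, 97]

Partitioned: [19, 43, 18, 61, 43, 61, 30, 97]


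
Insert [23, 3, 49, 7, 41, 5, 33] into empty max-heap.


Insert 23: [23]
Insert 3: [23, 3]
Insert 49: [49, 3, 23]
Insert 7: [49, 7, 23, 3]
Insert 41: [49, 41, 23, 3, 7]
Insert 5: [49, 41, 23, 3, 7, 5]
Insert 33: [49, 41, 33, 3, 7, 5, 23]

Final heap: [49, 41, 33, 3, 7, 5, 23]


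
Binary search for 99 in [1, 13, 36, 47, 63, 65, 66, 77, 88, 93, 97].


Step 1: lo=0, hi=10, mid=5, val=65
Step 2: lo=6, hi=10, mid=8, val=88
Step 3: lo=9, hi=10, mid=9, val=93
Step 4: lo=10, hi=10, mid=10, val=97

Not found


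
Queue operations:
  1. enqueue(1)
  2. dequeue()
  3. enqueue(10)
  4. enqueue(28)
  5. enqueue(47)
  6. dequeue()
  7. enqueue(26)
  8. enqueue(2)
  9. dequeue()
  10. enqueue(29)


enqueue(1) -> [1]
dequeue()->1, []
enqueue(10) -> [10]
enqueue(28) -> [10, 28]
enqueue(47) -> [10, 28, 47]
dequeue()->10, [28, 47]
enqueue(26) -> [28, 47, 26]
enqueue(2) -> [28, 47, 26, 2]
dequeue()->28, [47, 26, 2]
enqueue(29) -> [47, 26, 2, 29]

Final queue: [47, 26, 2, 29]


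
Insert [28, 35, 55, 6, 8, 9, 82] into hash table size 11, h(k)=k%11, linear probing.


Insert 28: h=6 -> slot 6
Insert 35: h=2 -> slot 2
Insert 55: h=0 -> slot 0
Insert 6: h=6, 1 probes -> slot 7
Insert 8: h=8 -> slot 8
Insert 9: h=9 -> slot 9
Insert 82: h=5 -> slot 5

Table: [55, None, 35, None, None, 82, 28, 6, 8, 9, None]


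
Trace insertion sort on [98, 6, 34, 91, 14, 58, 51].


Initial: [98, 6, 34, 91, 14, 58, 51]
Insert 6: [6, 98, 34, 91, 14, 58, 51]
Insert 34: [6, 34, 98, 91, 14, 58, 51]
Insert 91: [6, 34, 91, 98, 14, 58, 51]
Insert 14: [6, 14, 34, 91, 98, 58, 51]
Insert 58: [6, 14, 34, 58, 91, 98, 51]
Insert 51: [6, 14, 34, 51, 58, 91, 98]

Sorted: [6, 14, 34, 51, 58, 91, 98]


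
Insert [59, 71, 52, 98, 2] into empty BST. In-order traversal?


Insert 59: root
Insert 71: R from 59
Insert 52: L from 59
Insert 98: R from 59 -> R from 71
Insert 2: L from 59 -> L from 52

In-order: [2, 52, 59, 71, 98]


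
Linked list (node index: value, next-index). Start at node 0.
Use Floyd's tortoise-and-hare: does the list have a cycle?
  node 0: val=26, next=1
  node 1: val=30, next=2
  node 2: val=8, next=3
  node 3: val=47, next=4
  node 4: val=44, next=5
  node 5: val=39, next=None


Floyd's tortoise (slow, +1) and hare (fast, +2):
  init: slow=0, fast=0
  step 1: slow=1, fast=2
  step 2: slow=2, fast=4
  step 3: fast 4->5->None, no cycle

Cycle: no


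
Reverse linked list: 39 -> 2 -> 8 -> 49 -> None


Step 1: curr=39, set curr.next=prev(None) | reversed so far: 39
Step 2: curr=2, set curr.next=prev(39) | reversed so far: 2 -> 39
Step 3: curr=8, set curr.next=prev(2) | reversed so far: 8 -> 2 -> 39
Step 4: curr=49, set curr.next=prev(8) | reversed so far: 49 -> 8 -> 2 -> 39

49 -> 8 -> 2 -> 39 -> None


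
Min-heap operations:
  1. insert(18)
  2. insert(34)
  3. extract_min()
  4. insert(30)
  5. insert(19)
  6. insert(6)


insert(18) -> [18]
insert(34) -> [18, 34]
extract_min()->18, [34]
insert(30) -> [30, 34]
insert(19) -> [19, 34, 30]
insert(6) -> [6, 19, 30, 34]

Final heap: [6, 19, 30, 34]


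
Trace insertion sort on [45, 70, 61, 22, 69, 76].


Initial: [45, 70, 61, 22, 69, 76]
Insert 70: [45, 70, 61, 22, 69, 76]
Insert 61: [45, 61, 70, 22, 69, 76]
Insert 22: [22, 45, 61, 70, 69, 76]
Insert 69: [22, 45, 61, 69, 70, 76]
Insert 76: [22, 45, 61, 69, 70, 76]

Sorted: [22, 45, 61, 69, 70, 76]


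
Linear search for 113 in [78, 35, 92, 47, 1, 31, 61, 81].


i=0: 78!=113
i=1: 35!=113
i=2: 92!=113
i=3: 47!=113
i=4: 1!=113
i=5: 31!=113
i=6: 61!=113
i=7: 81!=113

Not found, 8 comps


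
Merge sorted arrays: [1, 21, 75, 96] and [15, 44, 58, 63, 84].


Take 1 from A
Take 15 from B
Take 21 from A
Take 44 from B
Take 58 from B
Take 63 from B
Take 75 from A
Take 84 from B

Merged: [1, 15, 21, 44, 58, 63, 75, 84, 96]


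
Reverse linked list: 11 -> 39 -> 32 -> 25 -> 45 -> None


Step 1: curr=11, set curr.next=prev(None) | reversed so far: 11
Step 2: curr=39, set curr.next=prev(11) | reversed so far: 39 -> 11
Step 3: curr=32, set curr.next=prev(39) | reversed so far: 32 -> 39 -> 11
Step 4: curr=25, set curr.next=prev(32) | reversed so far: 25 -> 32 -> 39 -> 11
Step 5: curr=45, set curr.next=prev(25) | reversed so far: 45 -> 25 -> 32 -> 39 -> 11

45 -> 25 -> 32 -> 39 -> 11 -> None


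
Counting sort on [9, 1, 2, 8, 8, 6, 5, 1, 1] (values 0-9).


Input: [9, 1, 2, 8, 8, 6, 5, 1, 1]
Counts: [0, 3, 1, 0, 0, 1, 1, 0, 2, 1]

Sorted: [1, 1, 1, 2, 5, 6, 8, 8, 9]


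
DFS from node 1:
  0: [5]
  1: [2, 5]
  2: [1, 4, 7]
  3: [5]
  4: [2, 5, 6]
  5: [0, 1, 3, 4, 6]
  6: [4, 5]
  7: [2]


Visit 1, push [5, 2]
Visit 2, push [7, 4]
Visit 4, push [6, 5]
Visit 5, push [6, 3, 0]
Visit 0, push []
Visit 3, push []
Visit 6, push []
Visit 7, push []

DFS order: [1, 2, 4, 5, 0, 3, 6, 7]


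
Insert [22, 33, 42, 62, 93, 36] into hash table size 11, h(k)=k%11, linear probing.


Insert 22: h=0 -> slot 0
Insert 33: h=0, 1 probes -> slot 1
Insert 42: h=9 -> slot 9
Insert 62: h=7 -> slot 7
Insert 93: h=5 -> slot 5
Insert 36: h=3 -> slot 3

Table: [22, 33, None, 36, None, 93, None, 62, None, 42, None]


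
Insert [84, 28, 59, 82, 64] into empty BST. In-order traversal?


Insert 84: root
Insert 28: L from 84
Insert 59: L from 84 -> R from 28
Insert 82: L from 84 -> R from 28 -> R from 59
Insert 64: L from 84 -> R from 28 -> R from 59 -> L from 82

In-order: [28, 59, 64, 82, 84]


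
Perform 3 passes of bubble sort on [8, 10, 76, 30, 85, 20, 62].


Initial: [8, 10, 76, 30, 85, 20, 62]
Pass 1: [8, 10, 30, 76, 20, 62, 85] (3 swaps)
Pass 2: [8, 10, 30, 20, 62, 76, 85] (2 swaps)
Pass 3: [8, 10, 20, 30, 62, 76, 85] (1 swaps)

After 3 passes: [8, 10, 20, 30, 62, 76, 85]


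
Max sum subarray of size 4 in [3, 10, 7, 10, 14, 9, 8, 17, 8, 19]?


[0:4]: 30
[1:5]: 41
[2:6]: 40
[3:7]: 41
[4:8]: 48
[5:9]: 42
[6:10]: 52

Max: 52 at [6:10]


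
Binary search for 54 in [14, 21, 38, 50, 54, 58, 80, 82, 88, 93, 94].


Step 1: lo=0, hi=10, mid=5, val=58
Step 2: lo=0, hi=4, mid=2, val=38
Step 3: lo=3, hi=4, mid=3, val=50
Step 4: lo=4, hi=4, mid=4, val=54

Found at index 4


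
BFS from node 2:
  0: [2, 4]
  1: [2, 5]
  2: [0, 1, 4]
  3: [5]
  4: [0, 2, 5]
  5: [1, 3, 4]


Visit 2, enqueue [0, 1, 4]
Visit 0, enqueue []
Visit 1, enqueue [5]
Visit 4, enqueue []
Visit 5, enqueue [3]
Visit 3, enqueue []

BFS order: [2, 0, 1, 4, 5, 3]


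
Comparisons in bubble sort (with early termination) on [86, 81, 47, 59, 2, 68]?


Algorithm: bubble sort (with early termination)
Input: [86, 81, 47, 59, 2, 68]
Sorted: [2, 47, 59, 68, 81, 86]

15


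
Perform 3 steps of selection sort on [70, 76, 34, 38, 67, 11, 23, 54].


Initial: [70, 76, 34, 38, 67, 11, 23, 54]
Step 1: min=11 at 5
  Swap: [11, 76, 34, 38, 67, 70, 23, 54]
Step 2: min=23 at 6
  Swap: [11, 23, 34, 38, 67, 70, 76, 54]
Step 3: min=34 at 2
  Swap: [11, 23, 34, 38, 67, 70, 76, 54]

After 3 steps: [11, 23, 34, 38, 67, 70, 76, 54]


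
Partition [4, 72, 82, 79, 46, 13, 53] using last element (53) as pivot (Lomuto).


Pivot: 53
  4 <= 53: advance i (no swap)
  46 <= 53: swap -> [4, 46, 82, 79, 72, 13, 53]
  13 <= 53: swap -> [4, 46, 13, 79, 72, 82, 53]
Place pivot at 3: [4, 46, 13, 53, 72, 82, 79]

Partitioned: [4, 46, 13, 53, 72, 82, 79]


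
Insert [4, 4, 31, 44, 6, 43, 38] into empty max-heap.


Insert 4: [4]
Insert 4: [4, 4]
Insert 31: [31, 4, 4]
Insert 44: [44, 31, 4, 4]
Insert 6: [44, 31, 4, 4, 6]
Insert 43: [44, 31, 43, 4, 6, 4]
Insert 38: [44, 31, 43, 4, 6, 4, 38]

Final heap: [44, 31, 43, 4, 6, 4, 38]


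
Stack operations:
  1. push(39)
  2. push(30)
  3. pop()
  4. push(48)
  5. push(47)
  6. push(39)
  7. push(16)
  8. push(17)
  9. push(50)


push(39) -> [39]
push(30) -> [39, 30]
pop()->30, [39]
push(48) -> [39, 48]
push(47) -> [39, 48, 47]
push(39) -> [39, 48, 47, 39]
push(16) -> [39, 48, 47, 39, 16]
push(17) -> [39, 48, 47, 39, 16, 17]
push(50) -> [39, 48, 47, 39, 16, 17, 50]

Final stack: [39, 48, 47, 39, 16, 17, 50]


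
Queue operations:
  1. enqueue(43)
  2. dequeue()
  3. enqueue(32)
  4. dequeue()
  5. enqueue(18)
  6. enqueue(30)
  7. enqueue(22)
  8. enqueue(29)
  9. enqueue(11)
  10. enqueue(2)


enqueue(43) -> [43]
dequeue()->43, []
enqueue(32) -> [32]
dequeue()->32, []
enqueue(18) -> [18]
enqueue(30) -> [18, 30]
enqueue(22) -> [18, 30, 22]
enqueue(29) -> [18, 30, 22, 29]
enqueue(11) -> [18, 30, 22, 29, 11]
enqueue(2) -> [18, 30, 22, 29, 11, 2]

Final queue: [18, 30, 22, 29, 11, 2]


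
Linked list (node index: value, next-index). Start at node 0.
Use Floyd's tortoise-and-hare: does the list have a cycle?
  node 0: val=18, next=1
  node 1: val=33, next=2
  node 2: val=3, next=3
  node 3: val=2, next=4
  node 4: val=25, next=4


Floyd's tortoise (slow, +1) and hare (fast, +2):
  init: slow=0, fast=0
  step 1: slow=1, fast=2
  step 2: slow=2, fast=4
  step 3: slow=3, fast=4
  step 4: slow=4, fast=4
  slow == fast at node 4: cycle detected

Cycle: yes


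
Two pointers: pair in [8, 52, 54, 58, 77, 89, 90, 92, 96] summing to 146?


lo=0(8)+hi=8(96)=104
lo=1(52)+hi=8(96)=148
lo=1(52)+hi=7(92)=144
lo=2(54)+hi=7(92)=146

Yes: 54+92=146


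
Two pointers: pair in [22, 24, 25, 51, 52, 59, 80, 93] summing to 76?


lo=0(22)+hi=7(93)=115
lo=0(22)+hi=6(80)=102
lo=0(22)+hi=5(59)=81
lo=0(22)+hi=4(52)=74
lo=1(24)+hi=4(52)=76

Yes: 24+52=76


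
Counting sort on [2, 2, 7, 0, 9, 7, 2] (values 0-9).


Input: [2, 2, 7, 0, 9, 7, 2]
Counts: [1, 0, 3, 0, 0, 0, 0, 2, 0, 1]

Sorted: [0, 2, 2, 2, 7, 7, 9]


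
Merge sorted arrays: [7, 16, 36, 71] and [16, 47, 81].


Take 7 from A
Take 16 from A
Take 16 from B
Take 36 from A
Take 47 from B
Take 71 from A

Merged: [7, 16, 16, 36, 47, 71, 81]


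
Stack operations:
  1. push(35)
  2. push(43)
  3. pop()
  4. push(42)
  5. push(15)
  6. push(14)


push(35) -> [35]
push(43) -> [35, 43]
pop()->43, [35]
push(42) -> [35, 42]
push(15) -> [35, 42, 15]
push(14) -> [35, 42, 15, 14]

Final stack: [35, 42, 15, 14]


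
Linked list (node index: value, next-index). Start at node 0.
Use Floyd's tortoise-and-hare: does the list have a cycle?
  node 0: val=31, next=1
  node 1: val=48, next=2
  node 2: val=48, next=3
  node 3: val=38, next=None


Floyd's tortoise (slow, +1) and hare (fast, +2):
  init: slow=0, fast=0
  step 1: slow=1, fast=2
  step 2: fast 2->3->None, no cycle

Cycle: no


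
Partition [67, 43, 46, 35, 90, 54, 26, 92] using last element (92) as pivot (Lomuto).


Pivot: 92
  67 <= 92: advance i (no swap)
  43 <= 92: advance i (no swap)
  46 <= 92: advance i (no swap)
  35 <= 92: advance i (no swap)
  90 <= 92: advance i (no swap)
  54 <= 92: advance i (no swap)
  26 <= 92: advance i (no swap)
Place pivot at 7: [67, 43, 46, 35, 90, 54, 26, 92]

Partitioned: [67, 43, 46, 35, 90, 54, 26, 92]


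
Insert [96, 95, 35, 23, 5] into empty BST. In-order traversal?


Insert 96: root
Insert 95: L from 96
Insert 35: L from 96 -> L from 95
Insert 23: L from 96 -> L from 95 -> L from 35
Insert 5: L from 96 -> L from 95 -> L from 35 -> L from 23

In-order: [5, 23, 35, 95, 96]


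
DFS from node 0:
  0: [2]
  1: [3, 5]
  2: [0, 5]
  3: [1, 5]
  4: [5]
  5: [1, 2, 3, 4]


Visit 0, push [2]
Visit 2, push [5]
Visit 5, push [4, 3, 1]
Visit 1, push [3]
Visit 3, push []
Visit 4, push []

DFS order: [0, 2, 5, 1, 3, 4]


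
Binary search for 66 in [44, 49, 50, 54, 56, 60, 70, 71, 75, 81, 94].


Step 1: lo=0, hi=10, mid=5, val=60
Step 2: lo=6, hi=10, mid=8, val=75
Step 3: lo=6, hi=7, mid=6, val=70

Not found


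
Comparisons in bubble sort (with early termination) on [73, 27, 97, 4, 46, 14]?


Algorithm: bubble sort (with early termination)
Input: [73, 27, 97, 4, 46, 14]
Sorted: [4, 14, 27, 46, 73, 97]

15


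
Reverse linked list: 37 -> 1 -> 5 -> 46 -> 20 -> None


Step 1: curr=37, set curr.next=prev(None) | reversed so far: 37
Step 2: curr=1, set curr.next=prev(37) | reversed so far: 1 -> 37
Step 3: curr=5, set curr.next=prev(1) | reversed so far: 5 -> 1 -> 37
Step 4: curr=46, set curr.next=prev(5) | reversed so far: 46 -> 5 -> 1 -> 37
Step 5: curr=20, set curr.next=prev(46) | reversed so far: 20 -> 46 -> 5 -> 1 -> 37

20 -> 46 -> 5 -> 1 -> 37 -> None


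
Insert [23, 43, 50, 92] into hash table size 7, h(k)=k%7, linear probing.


Insert 23: h=2 -> slot 2
Insert 43: h=1 -> slot 1
Insert 50: h=1, 2 probes -> slot 3
Insert 92: h=1, 3 probes -> slot 4

Table: [None, 43, 23, 50, 92, None, None]


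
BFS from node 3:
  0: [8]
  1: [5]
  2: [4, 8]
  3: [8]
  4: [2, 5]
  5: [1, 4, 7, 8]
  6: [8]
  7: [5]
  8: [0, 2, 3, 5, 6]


Visit 3, enqueue [8]
Visit 8, enqueue [0, 2, 5, 6]
Visit 0, enqueue []
Visit 2, enqueue [4]
Visit 5, enqueue [1, 7]
Visit 6, enqueue []
Visit 4, enqueue []
Visit 1, enqueue []
Visit 7, enqueue []

BFS order: [3, 8, 0, 2, 5, 6, 4, 1, 7]


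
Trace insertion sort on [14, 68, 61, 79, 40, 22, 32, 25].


Initial: [14, 68, 61, 79, 40, 22, 32, 25]
Insert 68: [14, 68, 61, 79, 40, 22, 32, 25]
Insert 61: [14, 61, 68, 79, 40, 22, 32, 25]
Insert 79: [14, 61, 68, 79, 40, 22, 32, 25]
Insert 40: [14, 40, 61, 68, 79, 22, 32, 25]
Insert 22: [14, 22, 40, 61, 68, 79, 32, 25]
Insert 32: [14, 22, 32, 40, 61, 68, 79, 25]
Insert 25: [14, 22, 25, 32, 40, 61, 68, 79]

Sorted: [14, 22, 25, 32, 40, 61, 68, 79]
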